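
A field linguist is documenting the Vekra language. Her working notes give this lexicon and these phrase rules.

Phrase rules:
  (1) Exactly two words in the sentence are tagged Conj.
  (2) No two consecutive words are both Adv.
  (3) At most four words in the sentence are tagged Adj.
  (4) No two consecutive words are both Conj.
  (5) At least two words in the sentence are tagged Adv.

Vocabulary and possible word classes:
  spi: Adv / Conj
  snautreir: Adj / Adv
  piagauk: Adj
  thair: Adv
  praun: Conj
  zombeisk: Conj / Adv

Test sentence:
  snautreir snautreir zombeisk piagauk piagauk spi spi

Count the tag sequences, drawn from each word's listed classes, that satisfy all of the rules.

Candidates per position — 1:snautreir {Adj,Adv}; 2:snautreir {Adj,Adv}; 3:zombeisk {Conj,Adv}; 4:piagauk {Adj}; 5:piagauk {Adj}; 6:spi {Adv,Conj}; 7:spi {Adv,Conj}.
There are 32 candidate sequences in total.
The sequences that satisfy every rule: Adj Adv Conj Adj Adj Adv Conj; Adj Adv Conj Adj Adj Conj Adv; Adv Adj Conj Adj Adj Adv Conj; Adv Adj Conj Adj Adj Conj Adv.
Count = 4.

4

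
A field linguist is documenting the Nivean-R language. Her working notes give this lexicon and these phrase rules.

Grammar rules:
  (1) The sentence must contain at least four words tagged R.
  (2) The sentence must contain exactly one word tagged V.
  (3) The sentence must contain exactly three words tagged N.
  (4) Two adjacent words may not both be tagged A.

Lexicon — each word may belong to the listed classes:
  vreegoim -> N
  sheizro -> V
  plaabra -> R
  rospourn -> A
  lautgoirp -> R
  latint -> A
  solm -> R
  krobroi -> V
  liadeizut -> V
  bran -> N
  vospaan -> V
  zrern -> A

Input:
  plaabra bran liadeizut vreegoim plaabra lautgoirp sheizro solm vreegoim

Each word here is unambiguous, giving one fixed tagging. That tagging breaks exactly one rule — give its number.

Fixed tagging: R N V N R R V R N.
Checking each rule: R1 ✓, R2 ✗, R3 ✓, R4 ✓.
Only rule 2 fails.

2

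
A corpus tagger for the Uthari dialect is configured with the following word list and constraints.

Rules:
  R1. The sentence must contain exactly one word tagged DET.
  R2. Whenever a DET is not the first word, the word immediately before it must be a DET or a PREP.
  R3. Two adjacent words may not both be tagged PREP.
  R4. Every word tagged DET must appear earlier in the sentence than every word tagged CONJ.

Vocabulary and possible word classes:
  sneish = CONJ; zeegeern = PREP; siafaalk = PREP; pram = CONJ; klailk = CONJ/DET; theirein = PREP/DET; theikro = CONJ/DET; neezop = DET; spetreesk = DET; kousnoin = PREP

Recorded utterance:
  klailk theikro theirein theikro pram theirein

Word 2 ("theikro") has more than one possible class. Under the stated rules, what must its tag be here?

CONJ

Candidates per position — 1:klailk {CONJ,DET}; 2:theikro {CONJ,DET}; 3:theirein {PREP,DET}; 4:theikro {CONJ,DET}; 5:pram {CONJ}; 6:theirein {PREP,DET}.
At position 6, choosing DET makes rule 2 impossible to satisfy; hence PREP.
Position 2: the remaining choice is settled jointly with positions 1, 3, 4 — only CONJ at position 2 is part of a tagging that satisfies every rule.
The unique satisfying tagging is: DET CONJ PREP CONJ CONJ PREP.
Verifying each rule — rule 1 ok; rule 2 ok; rule 3 ok; rule 4 ok.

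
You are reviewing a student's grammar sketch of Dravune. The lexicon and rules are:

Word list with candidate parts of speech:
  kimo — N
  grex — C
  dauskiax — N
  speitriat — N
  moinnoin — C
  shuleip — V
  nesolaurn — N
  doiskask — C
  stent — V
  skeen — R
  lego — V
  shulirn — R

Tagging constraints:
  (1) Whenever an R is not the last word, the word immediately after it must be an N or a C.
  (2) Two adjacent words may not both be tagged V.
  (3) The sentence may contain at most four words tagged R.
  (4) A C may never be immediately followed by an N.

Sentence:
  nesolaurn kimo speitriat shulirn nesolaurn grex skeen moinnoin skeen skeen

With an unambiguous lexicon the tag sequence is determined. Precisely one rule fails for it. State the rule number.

1

Fixed tagging: N N N R N C R C R R.
Checking each rule: R1 ✗, R2 ✓, R3 ✓, R4 ✓.
Only rule 1 fails.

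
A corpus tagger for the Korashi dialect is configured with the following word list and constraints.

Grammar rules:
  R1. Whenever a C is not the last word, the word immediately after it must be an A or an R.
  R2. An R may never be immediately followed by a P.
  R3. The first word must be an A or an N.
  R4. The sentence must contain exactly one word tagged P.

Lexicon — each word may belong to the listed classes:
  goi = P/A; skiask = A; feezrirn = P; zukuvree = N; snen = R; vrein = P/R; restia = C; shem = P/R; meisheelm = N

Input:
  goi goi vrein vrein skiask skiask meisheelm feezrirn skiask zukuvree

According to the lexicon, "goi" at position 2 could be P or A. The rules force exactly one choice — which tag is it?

A

Candidates per position — 1:goi {P,A}; 2:goi {P,A}; 3:vrein {P,R}; 4:vrein {P,R}; 5:skiask {A}; 6:skiask {A}; 7:meisheelm {N}; 8:feezrirn {P}; 9:skiask {A}; 10:zukuvree {N}.
Position 1: P is ruled out by rule 3; that leaves A.
Position 2: P is ruled out by rule 4; that leaves A.
Position 3: P is ruled out by rule 4; that leaves R.
Position 4: P is ruled out by rule 2; that leaves R.
That leaves exactly one tagging: A A R R A A N P A N.
Check: rule 1 ok; rule 2 ok; rule 3 ok; rule 4 ok.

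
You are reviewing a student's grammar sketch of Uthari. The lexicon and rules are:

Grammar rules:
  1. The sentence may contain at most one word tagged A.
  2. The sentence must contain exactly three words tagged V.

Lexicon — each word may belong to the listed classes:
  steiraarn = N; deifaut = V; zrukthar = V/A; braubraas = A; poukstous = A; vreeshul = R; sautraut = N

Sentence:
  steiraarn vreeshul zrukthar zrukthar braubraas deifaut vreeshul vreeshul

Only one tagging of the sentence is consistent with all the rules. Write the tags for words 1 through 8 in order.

N R V V A V R R

Candidates per position — 1:steiraarn {N}; 2:vreeshul {R}; 3:zrukthar {V,A}; 4:zrukthar {V,A}; 5:braubraas {A}; 6:deifaut {V}; 7:vreeshul {R}; 8:vreeshul {R}.
If word 3 were A, no tagging could satisfy rule 1; so word 3 is V.
If word 4 were A, no tagging could satisfy rule 1; so word 4 is V.
The unique satisfying tagging is: N R V V A V R R.
Rule-by-rule: rule 1 satisfied; rule 2 satisfied.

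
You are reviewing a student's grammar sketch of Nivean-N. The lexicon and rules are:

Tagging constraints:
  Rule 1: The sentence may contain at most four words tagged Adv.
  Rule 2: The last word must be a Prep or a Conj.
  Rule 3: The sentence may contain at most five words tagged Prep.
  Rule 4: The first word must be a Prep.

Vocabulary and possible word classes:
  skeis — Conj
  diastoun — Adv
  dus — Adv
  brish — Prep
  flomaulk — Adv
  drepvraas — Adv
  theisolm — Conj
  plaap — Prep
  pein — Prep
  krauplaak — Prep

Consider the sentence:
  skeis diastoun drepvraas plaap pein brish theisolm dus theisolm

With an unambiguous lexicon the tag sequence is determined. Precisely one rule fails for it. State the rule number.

4

Fixed tagging: Conj Adv Adv Prep Prep Prep Conj Adv Conj.
Applying the rules: R1 ✓, R2 ✓, R3 ✓, R4 ✗.
Only rule 4 fails.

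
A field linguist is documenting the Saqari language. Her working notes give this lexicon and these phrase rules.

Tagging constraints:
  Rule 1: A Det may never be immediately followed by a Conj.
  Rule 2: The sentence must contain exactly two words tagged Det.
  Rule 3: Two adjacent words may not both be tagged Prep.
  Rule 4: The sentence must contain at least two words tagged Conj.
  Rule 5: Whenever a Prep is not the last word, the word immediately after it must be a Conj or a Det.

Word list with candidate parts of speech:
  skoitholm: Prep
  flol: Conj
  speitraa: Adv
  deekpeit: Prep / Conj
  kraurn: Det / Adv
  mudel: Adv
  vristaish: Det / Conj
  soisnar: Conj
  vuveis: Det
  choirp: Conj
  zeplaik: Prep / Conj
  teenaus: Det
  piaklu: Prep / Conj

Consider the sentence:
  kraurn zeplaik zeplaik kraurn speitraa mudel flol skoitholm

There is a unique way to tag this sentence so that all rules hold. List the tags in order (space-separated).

Candidates per position — 1:kraurn {Det,Adv}; 2:zeplaik {Prep,Conj}; 3:zeplaik {Prep,Conj}; 4:kraurn {Det,Adv}; 5:speitraa {Adv}; 6:mudel {Adv}; 7:flol {Conj}; 8:skoitholm {Prep}.
Position 1: tagging it Adv would leave rule 2 unsatisfiable, so it must be Det.
Position 2: tagging it Conj would leave rule 1 unsatisfiable, so it must be Prep.
Position 3: tagging it Prep would leave rule 3 unsatisfiable, so it must be Conj.
Position 4: tagging it Adv would leave rule 2 unsatisfiable, so it must be Det.
The unique satisfying tagging is: Det Prep Conj Det Adv Adv Conj Prep.
Verifying each rule — rule 1 ✓; rule 2 ✓; rule 3 ✓; rule 4 ✓; rule 5 ✓.

Det Prep Conj Det Adv Adv Conj Prep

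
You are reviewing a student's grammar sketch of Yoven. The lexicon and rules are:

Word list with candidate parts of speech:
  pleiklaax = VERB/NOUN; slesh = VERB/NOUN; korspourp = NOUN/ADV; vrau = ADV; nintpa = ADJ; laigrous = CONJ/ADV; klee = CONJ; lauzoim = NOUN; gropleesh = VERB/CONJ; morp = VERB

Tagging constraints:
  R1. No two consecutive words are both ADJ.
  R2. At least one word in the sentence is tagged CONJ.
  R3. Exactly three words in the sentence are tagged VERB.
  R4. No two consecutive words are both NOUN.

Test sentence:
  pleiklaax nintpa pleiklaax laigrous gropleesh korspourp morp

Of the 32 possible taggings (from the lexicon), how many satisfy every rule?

8

Candidates per position — 1:pleiklaax {VERB,NOUN}; 2:nintpa {ADJ}; 3:pleiklaax {VERB,NOUN}; 4:laigrous {CONJ,ADV}; 5:gropleesh {VERB,CONJ}; 6:korspourp {NOUN,ADV}; 7:morp {VERB}.
There are 32 candidate sequences in total.
Checking each against the rules leaves 8 sequences.
Count = 8.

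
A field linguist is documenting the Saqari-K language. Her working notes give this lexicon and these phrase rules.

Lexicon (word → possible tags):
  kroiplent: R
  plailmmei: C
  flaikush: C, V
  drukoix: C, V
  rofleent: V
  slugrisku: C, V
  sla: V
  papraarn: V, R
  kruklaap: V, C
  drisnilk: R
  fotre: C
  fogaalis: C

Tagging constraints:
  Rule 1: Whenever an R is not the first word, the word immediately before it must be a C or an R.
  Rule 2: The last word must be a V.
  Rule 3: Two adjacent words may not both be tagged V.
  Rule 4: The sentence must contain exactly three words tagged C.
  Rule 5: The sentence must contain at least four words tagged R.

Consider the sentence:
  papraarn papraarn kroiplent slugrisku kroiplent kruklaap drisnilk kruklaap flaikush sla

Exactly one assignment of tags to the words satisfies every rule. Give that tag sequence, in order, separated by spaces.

Candidates per position — 1:papraarn {V,R}; 2:papraarn {V,R}; 3:kroiplent {R}; 4:slugrisku {C,V}; 5:kroiplent {R}; 6:kruklaap {V,C}; 7:drisnilk {R}; 8:kruklaap {V,C}; 9:flaikush {C,V}; 10:sla {V}.
Position 1: tagging it V would leave rule 1 unsatisfiable, so it must be R.
Position 2: tagging it V would leave rule 1 unsatisfiable, so it must be R.
Position 4: tagging it V would leave rule 1 unsatisfiable, so it must be C.
Position 6: tagging it V would leave rule 1 unsatisfiable, so it must be C.
Position 9: tagging it V would leave rule 3 unsatisfiable, so it must be C.
Position 8: tagging it C would leave rule 4 unsatisfiable, so it must be V.
The unique satisfying tagging is: R R R C R C R V C V.
Checking: rule 1 holds; rule 2 holds; rule 3 holds; rule 4 holds; rule 5 holds.

R R R C R C R V C V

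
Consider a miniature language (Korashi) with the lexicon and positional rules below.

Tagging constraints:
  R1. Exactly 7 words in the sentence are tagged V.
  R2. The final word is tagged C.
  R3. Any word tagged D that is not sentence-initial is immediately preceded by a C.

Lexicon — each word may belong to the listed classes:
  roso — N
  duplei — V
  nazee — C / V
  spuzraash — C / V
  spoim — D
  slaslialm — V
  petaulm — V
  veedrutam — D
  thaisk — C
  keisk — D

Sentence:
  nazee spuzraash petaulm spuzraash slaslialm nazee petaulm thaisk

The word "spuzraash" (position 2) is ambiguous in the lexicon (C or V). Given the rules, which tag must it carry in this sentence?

V

Candidates per position — 1:nazee {C,V}; 2:spuzraash {C,V}; 3:petaulm {V}; 4:spuzraash {C,V}; 5:slaslialm {V}; 6:nazee {C,V}; 7:petaulm {V}; 8:thaisk {C}.
Position 1: C is ruled out by rule 1; that leaves V.
Position 2: C is ruled out by rule 1; that leaves V.
Position 4: C is ruled out by rule 1; that leaves V.
Position 6: C is ruled out by rule 1; that leaves V.
The unique satisfying tagging is: V V V V V V V C.
Checking: rule 1 ok; rule 2 ok; rule 3 ok.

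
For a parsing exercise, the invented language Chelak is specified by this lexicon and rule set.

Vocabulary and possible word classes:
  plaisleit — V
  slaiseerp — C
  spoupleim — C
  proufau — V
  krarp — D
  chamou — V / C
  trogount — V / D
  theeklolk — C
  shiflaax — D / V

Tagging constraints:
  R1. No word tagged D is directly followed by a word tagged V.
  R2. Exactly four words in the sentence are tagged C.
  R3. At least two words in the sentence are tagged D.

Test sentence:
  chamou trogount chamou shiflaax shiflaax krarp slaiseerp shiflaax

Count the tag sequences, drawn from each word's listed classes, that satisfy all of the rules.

0

Candidates per position — 1:chamou {V,C}; 2:trogount {V,D}; 3:chamou {V,C}; 4:shiflaax {D,V}; 5:shiflaax {D,V}; 6:krarp {D}; 7:slaiseerp {C}; 8:shiflaax {D,V}.
There are 64 candidate sequences in total.
Rule 2 cannot be satisfied by any choice of tags from the lexicon.
So there is no consistent tagging.
Count = 0.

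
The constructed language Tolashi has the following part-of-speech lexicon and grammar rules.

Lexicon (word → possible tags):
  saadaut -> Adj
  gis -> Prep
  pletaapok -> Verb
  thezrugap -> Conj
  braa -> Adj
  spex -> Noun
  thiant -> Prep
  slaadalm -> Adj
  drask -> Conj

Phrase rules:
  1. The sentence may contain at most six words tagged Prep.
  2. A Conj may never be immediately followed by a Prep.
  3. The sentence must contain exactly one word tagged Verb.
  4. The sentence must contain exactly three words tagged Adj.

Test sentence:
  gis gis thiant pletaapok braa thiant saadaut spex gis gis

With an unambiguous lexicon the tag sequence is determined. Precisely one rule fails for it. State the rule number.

4

Fixed tagging: Prep Prep Prep Verb Adj Prep Adj Noun Prep Prep.
Rule check: R1 ok, R2 ok, R3 ok, R4 fails.
Only rule 4 fails.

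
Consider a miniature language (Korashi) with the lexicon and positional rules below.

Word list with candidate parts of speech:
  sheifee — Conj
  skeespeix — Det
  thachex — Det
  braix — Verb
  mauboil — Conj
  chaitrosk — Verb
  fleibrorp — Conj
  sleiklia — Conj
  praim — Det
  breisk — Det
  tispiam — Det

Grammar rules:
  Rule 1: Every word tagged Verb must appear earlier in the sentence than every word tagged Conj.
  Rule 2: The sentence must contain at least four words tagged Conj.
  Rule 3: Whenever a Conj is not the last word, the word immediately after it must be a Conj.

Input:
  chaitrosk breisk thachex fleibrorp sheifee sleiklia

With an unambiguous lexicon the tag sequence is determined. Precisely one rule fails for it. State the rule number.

2

Fixed tagging: Verb Det Det Conj Conj Conj.
Checking each rule: R1 holds, R2 violated, R3 holds.
Only rule 2 fails.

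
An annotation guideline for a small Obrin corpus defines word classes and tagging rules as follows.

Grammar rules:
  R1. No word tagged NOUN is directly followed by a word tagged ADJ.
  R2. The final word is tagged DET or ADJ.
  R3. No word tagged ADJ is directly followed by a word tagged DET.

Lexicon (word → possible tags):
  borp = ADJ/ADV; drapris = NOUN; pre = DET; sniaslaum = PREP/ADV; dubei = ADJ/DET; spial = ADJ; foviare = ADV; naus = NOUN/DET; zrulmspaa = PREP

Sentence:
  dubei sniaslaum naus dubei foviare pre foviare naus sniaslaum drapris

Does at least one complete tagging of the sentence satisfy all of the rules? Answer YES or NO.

Candidates per position — 1:dubei {ADJ,DET}; 2:sniaslaum {PREP,ADV}; 3:naus {NOUN,DET}; 4:dubei {ADJ,DET}; 5:foviare {ADV}; 6:pre {DET}; 7:foviare {ADV}; 8:naus {NOUN,DET}; 9:sniaslaum {PREP,ADV}; 10:drapris {NOUN}.
Rule 2 cannot be satisfied by any choice of tags from the lexicon.
So there is no consistent tagging.

NO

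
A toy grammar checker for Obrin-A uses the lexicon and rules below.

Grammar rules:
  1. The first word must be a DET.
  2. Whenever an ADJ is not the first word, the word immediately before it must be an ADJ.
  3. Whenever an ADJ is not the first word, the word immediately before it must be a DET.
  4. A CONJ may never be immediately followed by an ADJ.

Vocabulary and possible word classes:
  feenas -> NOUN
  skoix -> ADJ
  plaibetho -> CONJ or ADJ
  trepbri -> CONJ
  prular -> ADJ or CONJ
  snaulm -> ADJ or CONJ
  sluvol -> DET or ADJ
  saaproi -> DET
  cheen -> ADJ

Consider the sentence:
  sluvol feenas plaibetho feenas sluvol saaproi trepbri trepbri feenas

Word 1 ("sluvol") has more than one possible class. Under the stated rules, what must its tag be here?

DET

Candidates per position — 1:sluvol {DET,ADJ}; 2:feenas {NOUN}; 3:plaibetho {CONJ,ADJ}; 4:feenas {NOUN}; 5:sluvol {DET,ADJ}; 6:saaproi {DET}; 7:trepbri {CONJ}; 8:trepbri {CONJ}; 9:feenas {NOUN}.
Word 1 cannot be ADJ — rule 1 would then fail for every completion. It is DET.
Word 3 cannot be ADJ — rule 2 would then fail for every completion. It is CONJ.
Word 5 cannot be ADJ — rule 2 would then fail for every completion. It is DET.
The only consistent sequence is: DET NOUN CONJ NOUN DET DET CONJ CONJ NOUN.
Verifying each rule — rule 1 ✓; rule 2 ✓; rule 3 ✓; rule 4 ✓.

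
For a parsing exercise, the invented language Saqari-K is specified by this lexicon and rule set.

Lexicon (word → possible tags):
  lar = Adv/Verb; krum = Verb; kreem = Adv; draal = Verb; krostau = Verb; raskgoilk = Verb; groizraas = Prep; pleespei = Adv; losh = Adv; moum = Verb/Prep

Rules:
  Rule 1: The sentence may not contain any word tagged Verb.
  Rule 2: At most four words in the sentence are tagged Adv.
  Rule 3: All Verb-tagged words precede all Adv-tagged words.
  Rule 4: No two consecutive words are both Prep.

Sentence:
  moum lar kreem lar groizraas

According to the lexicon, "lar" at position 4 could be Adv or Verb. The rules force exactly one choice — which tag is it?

Adv

Candidates per position — 1:moum {Verb,Prep}; 2:lar {Adv,Verb}; 3:kreem {Adv}; 4:lar {Adv,Verb}; 5:groizraas {Prep}.
Position 1: Verb is ruled out by rule 1; that leaves Prep.
Position 2: Verb is ruled out by rule 1; that leaves Adv.
Position 4: Verb is ruled out by rule 1; that leaves Adv.
That leaves exactly one tagging: Prep Adv Adv Adv Prep.
Verifying each rule — rule 1 ok; rule 2 ok; rule 3 ok; rule 4 ok.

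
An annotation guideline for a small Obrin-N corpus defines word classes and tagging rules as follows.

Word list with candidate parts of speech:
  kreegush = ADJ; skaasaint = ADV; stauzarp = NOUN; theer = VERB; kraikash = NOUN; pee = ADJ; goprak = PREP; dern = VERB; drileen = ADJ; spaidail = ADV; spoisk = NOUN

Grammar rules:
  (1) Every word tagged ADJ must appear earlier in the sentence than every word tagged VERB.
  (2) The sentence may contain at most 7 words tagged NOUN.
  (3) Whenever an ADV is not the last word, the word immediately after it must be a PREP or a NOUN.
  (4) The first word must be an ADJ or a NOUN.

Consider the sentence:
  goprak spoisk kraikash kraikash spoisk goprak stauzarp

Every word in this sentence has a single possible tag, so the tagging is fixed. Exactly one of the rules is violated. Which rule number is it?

4

Fixed tagging: PREP NOUN NOUN NOUN NOUN PREP NOUN.
Applying the rules: R1 pass, R2 pass, R3 pass, R4 fail.
Only rule 4 fails.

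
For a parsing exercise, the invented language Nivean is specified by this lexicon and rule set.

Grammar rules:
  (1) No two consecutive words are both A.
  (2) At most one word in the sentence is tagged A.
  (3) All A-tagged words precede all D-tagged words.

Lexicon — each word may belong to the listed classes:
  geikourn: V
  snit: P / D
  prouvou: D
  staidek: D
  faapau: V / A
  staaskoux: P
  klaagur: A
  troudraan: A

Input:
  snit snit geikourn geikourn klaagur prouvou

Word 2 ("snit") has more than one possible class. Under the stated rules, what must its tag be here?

P

Candidates per position — 1:snit {P,D}; 2:snit {P,D}; 3:geikourn {V}; 4:geikourn {V}; 5:klaagur {A}; 6:prouvou {D}.
Position 1: D is ruled out by rule 3; that leaves P.
Position 2: D is ruled out by rule 3; that leaves P.
That leaves exactly one tagging: P P V V A D.
Rule-by-rule: rule 1 holds; rule 2 holds; rule 3 holds.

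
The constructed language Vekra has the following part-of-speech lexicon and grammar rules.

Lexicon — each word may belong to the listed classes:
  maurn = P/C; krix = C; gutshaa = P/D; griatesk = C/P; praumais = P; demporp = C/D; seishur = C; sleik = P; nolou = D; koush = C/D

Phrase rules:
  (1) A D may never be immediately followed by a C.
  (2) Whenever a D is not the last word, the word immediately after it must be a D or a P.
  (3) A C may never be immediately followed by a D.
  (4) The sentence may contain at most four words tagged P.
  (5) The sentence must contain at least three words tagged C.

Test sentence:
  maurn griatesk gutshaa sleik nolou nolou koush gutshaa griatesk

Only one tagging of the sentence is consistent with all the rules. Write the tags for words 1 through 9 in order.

C C P P D D D P C

Candidates per position — 1:maurn {P,C}; 2:griatesk {C,P}; 3:gutshaa {P,D}; 4:sleik {P}; 5:nolou {D}; 6:nolou {D}; 7:koush {C,D}; 8:gutshaa {P,D}; 9:griatesk {C,P}.
Word 7 cannot be C — rule 1 would then fail for every completion. It is D.
Word 9 cannot be P — rule 5 would then fail for every completion. It is C.
Word 1 cannot be P — rule 5 would then fail for every completion. It is C.
Word 2 cannot be P — rule 5 would then fail for every completion. It is C.
Word 3 cannot be D — rule 3 would then fail for every completion. It is P.
Word 8 cannot be D — rule 1 would then fail for every completion. It is P.
That leaves exactly one tagging: C C P P D D D P C.
Verifying each rule — rule 1 ok; rule 2 ok; rule 3 ok; rule 4 ok; rule 5 ok.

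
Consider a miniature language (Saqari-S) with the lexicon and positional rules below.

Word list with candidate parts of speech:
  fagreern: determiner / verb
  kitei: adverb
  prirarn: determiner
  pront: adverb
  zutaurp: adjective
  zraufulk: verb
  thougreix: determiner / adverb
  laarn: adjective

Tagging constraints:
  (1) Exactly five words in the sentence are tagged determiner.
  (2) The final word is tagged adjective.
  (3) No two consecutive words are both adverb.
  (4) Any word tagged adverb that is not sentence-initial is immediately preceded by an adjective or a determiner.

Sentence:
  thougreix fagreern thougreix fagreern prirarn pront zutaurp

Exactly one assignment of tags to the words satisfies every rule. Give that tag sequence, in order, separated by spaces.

determiner determiner determiner determiner determiner adverb adjective

Candidates per position — 1:thougreix {determiner,adverb}; 2:fagreern {determiner,verb}; 3:thougreix {determiner,adverb}; 4:fagreern {determiner,verb}; 5:prirarn {determiner}; 6:pront {adverb}; 7:zutaurp {adjective}.
Word 1 cannot be adverb — rule 1 would then fail for every completion. It is determiner.
Word 2 cannot be verb — rule 1 would then fail for every completion. It is determiner.
Word 3 cannot be adverb — rule 1 would then fail for every completion. It is determiner.
Word 4 cannot be verb — rule 1 would then fail for every completion. It is determiner.
The only consistent sequence is: determiner determiner determiner determiner determiner adverb adjective.
Rule-by-rule: rule 1 ok; rule 2 ok; rule 3 ok; rule 4 ok.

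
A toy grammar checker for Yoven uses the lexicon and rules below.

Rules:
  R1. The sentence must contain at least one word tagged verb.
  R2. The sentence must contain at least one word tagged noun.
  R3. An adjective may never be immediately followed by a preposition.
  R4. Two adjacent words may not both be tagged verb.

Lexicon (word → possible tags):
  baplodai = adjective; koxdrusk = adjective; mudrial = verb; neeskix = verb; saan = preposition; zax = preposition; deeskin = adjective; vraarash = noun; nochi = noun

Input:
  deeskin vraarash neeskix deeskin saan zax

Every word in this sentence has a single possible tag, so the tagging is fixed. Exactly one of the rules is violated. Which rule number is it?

3

Fixed tagging: adjective noun verb adjective preposition preposition.
Applying the rules: R1 pass, R2 pass, R3 fail, R4 pass.
Only rule 3 fails.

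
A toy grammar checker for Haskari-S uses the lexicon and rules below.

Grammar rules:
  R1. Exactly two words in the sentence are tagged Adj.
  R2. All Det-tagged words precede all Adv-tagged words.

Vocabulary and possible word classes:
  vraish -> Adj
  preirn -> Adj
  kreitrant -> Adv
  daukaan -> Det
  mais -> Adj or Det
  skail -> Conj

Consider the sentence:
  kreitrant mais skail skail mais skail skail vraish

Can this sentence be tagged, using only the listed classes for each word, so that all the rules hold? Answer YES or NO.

NO

Candidates per position — 1:kreitrant {Adv}; 2:mais {Adj,Det}; 3:skail {Conj}; 4:skail {Conj}; 5:mais {Adj,Det}; 6:skail {Conj}; 7:skail {Conj}; 8:vraish {Adj}.
Every candidate sequence violates at least one rule; no consistent tagging exists.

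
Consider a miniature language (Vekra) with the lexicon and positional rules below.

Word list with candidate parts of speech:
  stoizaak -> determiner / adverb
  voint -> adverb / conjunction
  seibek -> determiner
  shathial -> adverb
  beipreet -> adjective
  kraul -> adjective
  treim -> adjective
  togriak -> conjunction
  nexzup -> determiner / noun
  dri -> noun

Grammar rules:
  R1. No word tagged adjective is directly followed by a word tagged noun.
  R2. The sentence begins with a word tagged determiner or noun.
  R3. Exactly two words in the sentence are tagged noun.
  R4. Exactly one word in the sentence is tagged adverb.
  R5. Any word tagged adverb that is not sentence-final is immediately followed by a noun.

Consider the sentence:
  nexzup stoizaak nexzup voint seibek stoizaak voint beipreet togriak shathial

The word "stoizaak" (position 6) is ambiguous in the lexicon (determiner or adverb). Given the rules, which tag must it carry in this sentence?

Candidates per position — 1:nexzup {determiner,noun}; 2:stoizaak {determiner,adverb}; 3:nexzup {determiner,noun}; 4:voint {adverb,conjunction}; 5:seibek {determiner}; 6:stoizaak {determiner,adverb}; 7:voint {adverb,conjunction}; 8:beipreet {adjective}; 9:togriak {conjunction}; 10:shathial {adverb}.
Position 1: tagging it determiner would leave rule 3 unsatisfiable, so it must be noun.
Position 2: tagging it adverb would leave rule 4 unsatisfiable, so it must be determiner.
Position 3: tagging it determiner would leave rule 3 unsatisfiable, so it must be noun.
Position 4: tagging it adverb would leave rule 4 unsatisfiable, so it must be conjunction.
Position 6: tagging it adverb would leave rule 4 unsatisfiable, so it must be determiner.
Position 7: tagging it adverb would leave rule 4 unsatisfiable, so it must be conjunction.
That leaves exactly one tagging: noun determiner noun conjunction determiner determiner conjunction adjective conjunction adverb.
Checking: rule 1 satisfied; rule 2 satisfied; rule 3 satisfied; rule 4 satisfied; rule 5 satisfied.

determiner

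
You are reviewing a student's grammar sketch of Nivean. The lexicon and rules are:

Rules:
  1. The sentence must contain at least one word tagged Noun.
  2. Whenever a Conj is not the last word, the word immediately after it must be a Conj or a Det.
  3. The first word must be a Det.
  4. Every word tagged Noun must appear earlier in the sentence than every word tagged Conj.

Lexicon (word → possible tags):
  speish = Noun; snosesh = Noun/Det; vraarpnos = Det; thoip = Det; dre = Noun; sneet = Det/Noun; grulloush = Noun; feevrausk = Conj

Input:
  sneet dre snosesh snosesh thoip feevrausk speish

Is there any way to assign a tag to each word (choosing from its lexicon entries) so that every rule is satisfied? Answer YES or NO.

Candidates per position — 1:sneet {Det,Noun}; 2:dre {Noun}; 3:snosesh {Noun,Det}; 4:snosesh {Noun,Det}; 5:thoip {Det}; 6:feevrausk {Conj}; 7:speish {Noun}.
Rule 2 cannot be satisfied by any choice of tags from the lexicon.
So there is no consistent tagging.

NO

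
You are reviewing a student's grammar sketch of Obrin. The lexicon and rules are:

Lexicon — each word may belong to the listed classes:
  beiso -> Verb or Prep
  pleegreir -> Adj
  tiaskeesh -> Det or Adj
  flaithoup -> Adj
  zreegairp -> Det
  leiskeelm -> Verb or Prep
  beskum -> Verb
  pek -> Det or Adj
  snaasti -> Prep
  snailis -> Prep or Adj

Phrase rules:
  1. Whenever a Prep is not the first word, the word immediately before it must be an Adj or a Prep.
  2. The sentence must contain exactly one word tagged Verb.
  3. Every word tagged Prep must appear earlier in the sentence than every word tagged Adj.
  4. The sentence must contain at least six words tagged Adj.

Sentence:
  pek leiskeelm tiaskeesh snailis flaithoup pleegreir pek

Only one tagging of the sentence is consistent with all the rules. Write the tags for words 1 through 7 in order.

Adj Verb Adj Adj Adj Adj Adj

Candidates per position — 1:pek {Det,Adj}; 2:leiskeelm {Verb,Prep}; 3:tiaskeesh {Det,Adj}; 4:snailis {Prep,Adj}; 5:flaithoup {Adj}; 6:pleegreir {Adj}; 7:pek {Det,Adj}.
If word 1 were Det, no tagging could satisfy rule 4; so word 1 is Adj.
If word 2 were Prep, no tagging could satisfy rule 2; so word 2 is Verb.
If word 3 were Det, no tagging could satisfy rule 4; so word 3 is Adj.
If word 4 were Prep, no tagging could satisfy rule 3; so word 4 is Adj.
If word 7 were Det, no tagging could satisfy rule 4; so word 7 is Adj.
The only consistent sequence is: Adj Verb Adj Adj Adj Adj Adj.
Rule-by-rule: rule 1 satisfied; rule 2 satisfied; rule 3 satisfied; rule 4 satisfied.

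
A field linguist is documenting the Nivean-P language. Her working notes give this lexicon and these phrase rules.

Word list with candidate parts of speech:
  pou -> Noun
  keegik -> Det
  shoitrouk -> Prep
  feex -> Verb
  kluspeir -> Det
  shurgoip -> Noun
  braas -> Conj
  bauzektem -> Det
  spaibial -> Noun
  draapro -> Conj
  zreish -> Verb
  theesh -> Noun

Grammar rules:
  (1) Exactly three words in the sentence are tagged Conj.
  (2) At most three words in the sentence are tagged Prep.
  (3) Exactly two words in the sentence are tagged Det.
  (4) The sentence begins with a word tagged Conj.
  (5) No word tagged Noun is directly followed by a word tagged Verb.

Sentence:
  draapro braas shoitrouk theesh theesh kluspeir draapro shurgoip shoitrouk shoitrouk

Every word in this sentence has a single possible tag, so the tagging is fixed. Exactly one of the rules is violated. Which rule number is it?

3

Fixed tagging: Conj Conj Prep Noun Noun Det Conj Noun Prep Prep.
Applying the rules: R1 ok, R2 ok, R3 fails, R4 ok, R5 ok.
Only rule 3 fails.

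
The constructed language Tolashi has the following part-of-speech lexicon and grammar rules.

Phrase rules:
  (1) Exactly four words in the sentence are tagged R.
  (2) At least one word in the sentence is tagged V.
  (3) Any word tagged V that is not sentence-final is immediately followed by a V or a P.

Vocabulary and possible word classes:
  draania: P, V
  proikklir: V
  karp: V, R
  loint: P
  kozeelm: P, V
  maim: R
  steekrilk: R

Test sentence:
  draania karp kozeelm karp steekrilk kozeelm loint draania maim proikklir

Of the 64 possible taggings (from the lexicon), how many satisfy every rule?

2

Candidates per position — 1:draania {P,V}; 2:karp {V,R}; 3:kozeelm {P,V}; 4:karp {V,R}; 5:steekrilk {R}; 6:kozeelm {P,V}; 7:loint {P}; 8:draania {P,V}; 9:maim {R}; 10:proikklir {V}.
There are 64 candidate sequences in total.
The sequences that satisfy every rule: P R P R R P P P R V; P R P R R V P P R V.
Count = 2.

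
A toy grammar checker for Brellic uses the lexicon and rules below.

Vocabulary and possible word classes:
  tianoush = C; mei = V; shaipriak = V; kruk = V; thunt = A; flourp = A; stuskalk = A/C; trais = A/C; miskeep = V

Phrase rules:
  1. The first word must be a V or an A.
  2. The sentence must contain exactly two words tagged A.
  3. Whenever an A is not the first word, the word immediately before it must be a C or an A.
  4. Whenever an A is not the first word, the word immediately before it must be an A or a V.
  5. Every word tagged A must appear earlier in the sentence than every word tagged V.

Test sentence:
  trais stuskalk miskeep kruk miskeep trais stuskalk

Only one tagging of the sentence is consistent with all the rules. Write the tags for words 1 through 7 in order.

Candidates per position — 1:trais {A,C}; 2:stuskalk {A,C}; 3:miskeep {V}; 4:kruk {V}; 5:miskeep {V}; 6:trais {A,C}; 7:stuskalk {A,C}.
Position 1: tagging it C would leave rule 1 unsatisfiable, so it must be A.
Position 6: tagging it A would leave rule 3 unsatisfiable, so it must be C.
Position 7: tagging it A would leave rule 4 unsatisfiable, so it must be C.
Position 2: tagging it C would leave rule 2 unsatisfiable, so it must be A.
So the tagging must be: A A V V V C C.
Rule-by-rule: rule 1 ok; rule 2 ok; rule 3 ok; rule 4 ok; rule 5 ok.

A A V V V C C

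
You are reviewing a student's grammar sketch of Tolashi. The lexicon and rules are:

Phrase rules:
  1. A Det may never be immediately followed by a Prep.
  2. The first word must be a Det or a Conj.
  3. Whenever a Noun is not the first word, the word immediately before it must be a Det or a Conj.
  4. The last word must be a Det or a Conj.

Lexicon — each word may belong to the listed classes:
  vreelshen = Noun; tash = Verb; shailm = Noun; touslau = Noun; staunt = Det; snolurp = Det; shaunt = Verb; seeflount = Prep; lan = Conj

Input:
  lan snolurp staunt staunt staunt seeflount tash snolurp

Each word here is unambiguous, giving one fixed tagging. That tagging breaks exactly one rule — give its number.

Fixed tagging: Conj Det Det Det Det Prep Verb Det.
Checking each rule: R1 violated, R2 holds, R3 holds, R4 holds.
Only rule 1 fails.

1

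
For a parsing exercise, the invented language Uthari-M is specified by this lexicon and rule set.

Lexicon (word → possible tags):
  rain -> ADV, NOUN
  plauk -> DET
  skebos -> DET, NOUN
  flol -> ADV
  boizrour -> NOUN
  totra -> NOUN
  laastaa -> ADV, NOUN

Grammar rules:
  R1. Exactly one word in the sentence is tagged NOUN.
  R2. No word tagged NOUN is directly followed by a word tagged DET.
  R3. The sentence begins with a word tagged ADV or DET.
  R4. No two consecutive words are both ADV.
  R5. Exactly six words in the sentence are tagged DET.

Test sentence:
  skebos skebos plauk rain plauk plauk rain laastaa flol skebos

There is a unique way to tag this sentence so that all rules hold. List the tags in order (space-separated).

DET DET DET ADV DET DET ADV NOUN ADV DET

Candidates per position — 1:skebos {DET,NOUN}; 2:skebos {DET,NOUN}; 3:plauk {DET}; 4:rain {ADV,NOUN}; 5:plauk {DET}; 6:plauk {DET}; 7:rain {ADV,NOUN}; 8:laastaa {ADV,NOUN}; 9:flol {ADV}; 10:skebos {DET,NOUN}.
Position 1: NOUN is ruled out by rule 2; that leaves DET.
Position 2: NOUN is ruled out by rule 2; that leaves DET.
Position 4: NOUN is ruled out by rule 2; that leaves ADV.
Position 8: ADV is ruled out by rule 4; that leaves NOUN.
Position 10: NOUN is ruled out by rule 1; that leaves DET.
Position 7: NOUN is ruled out by rule 1; that leaves ADV.
That leaves exactly one tagging: DET DET DET ADV DET DET ADV NOUN ADV DET.
Check: rule 1 holds; rule 2 holds; rule 3 holds; rule 4 holds; rule 5 holds.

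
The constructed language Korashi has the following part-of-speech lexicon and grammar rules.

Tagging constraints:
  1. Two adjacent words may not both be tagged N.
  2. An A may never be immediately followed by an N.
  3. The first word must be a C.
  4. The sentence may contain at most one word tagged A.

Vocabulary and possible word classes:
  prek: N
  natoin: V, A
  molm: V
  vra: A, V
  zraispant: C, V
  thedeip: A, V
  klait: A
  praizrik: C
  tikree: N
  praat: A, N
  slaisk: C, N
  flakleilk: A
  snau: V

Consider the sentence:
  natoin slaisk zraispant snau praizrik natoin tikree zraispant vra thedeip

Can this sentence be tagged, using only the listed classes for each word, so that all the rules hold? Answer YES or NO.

NO

Candidates per position — 1:natoin {V,A}; 2:slaisk {C,N}; 3:zraispant {C,V}; 4:snau {V}; 5:praizrik {C}; 6:natoin {V,A}; 7:tikree {N}; 8:zraispant {C,V}; 9:vra {A,V}; 10:thedeip {A,V}.
Rule 3 cannot be satisfied by any choice of tags from the lexicon.
So there is no consistent tagging.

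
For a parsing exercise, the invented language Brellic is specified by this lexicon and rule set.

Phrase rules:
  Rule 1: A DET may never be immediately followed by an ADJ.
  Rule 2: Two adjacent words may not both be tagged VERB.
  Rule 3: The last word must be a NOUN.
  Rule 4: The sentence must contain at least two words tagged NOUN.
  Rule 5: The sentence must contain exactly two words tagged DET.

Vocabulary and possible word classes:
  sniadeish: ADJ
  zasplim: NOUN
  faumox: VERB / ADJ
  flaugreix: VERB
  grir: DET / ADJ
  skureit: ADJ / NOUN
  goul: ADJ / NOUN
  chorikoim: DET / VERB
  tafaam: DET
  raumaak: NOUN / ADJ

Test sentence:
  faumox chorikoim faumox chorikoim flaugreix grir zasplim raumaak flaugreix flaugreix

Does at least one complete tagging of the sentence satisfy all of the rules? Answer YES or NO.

NO

Candidates per position — 1:faumox {VERB,ADJ}; 2:chorikoim {DET,VERB}; 3:faumox {VERB,ADJ}; 4:chorikoim {DET,VERB}; 5:flaugreix {VERB}; 6:grir {DET,ADJ}; 7:zasplim {NOUN}; 8:raumaak {NOUN,ADJ}; 9:flaugreix {VERB}; 10:flaugreix {VERB}.
Rule 2 cannot be satisfied by any choice of tags from the lexicon.
So there is no consistent tagging.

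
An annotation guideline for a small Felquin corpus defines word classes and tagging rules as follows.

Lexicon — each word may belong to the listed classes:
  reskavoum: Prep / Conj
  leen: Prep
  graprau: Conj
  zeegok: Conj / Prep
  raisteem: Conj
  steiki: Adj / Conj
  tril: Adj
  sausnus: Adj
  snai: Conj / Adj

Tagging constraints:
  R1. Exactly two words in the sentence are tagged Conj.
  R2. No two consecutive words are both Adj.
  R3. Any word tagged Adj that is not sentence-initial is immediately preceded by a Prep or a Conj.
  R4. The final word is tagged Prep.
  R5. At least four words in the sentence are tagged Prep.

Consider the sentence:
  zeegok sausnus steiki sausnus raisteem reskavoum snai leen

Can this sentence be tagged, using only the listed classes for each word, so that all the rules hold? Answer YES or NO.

NO

Candidates per position — 1:zeegok {Conj,Prep}; 2:sausnus {Adj}; 3:steiki {Adj,Conj}; 4:sausnus {Adj}; 5:raisteem {Conj}; 6:reskavoum {Prep,Conj}; 7:snai {Conj,Adj}; 8:leen {Prep}.
Rule 5 cannot be satisfied by any choice of tags from the lexicon.
So there is no consistent tagging.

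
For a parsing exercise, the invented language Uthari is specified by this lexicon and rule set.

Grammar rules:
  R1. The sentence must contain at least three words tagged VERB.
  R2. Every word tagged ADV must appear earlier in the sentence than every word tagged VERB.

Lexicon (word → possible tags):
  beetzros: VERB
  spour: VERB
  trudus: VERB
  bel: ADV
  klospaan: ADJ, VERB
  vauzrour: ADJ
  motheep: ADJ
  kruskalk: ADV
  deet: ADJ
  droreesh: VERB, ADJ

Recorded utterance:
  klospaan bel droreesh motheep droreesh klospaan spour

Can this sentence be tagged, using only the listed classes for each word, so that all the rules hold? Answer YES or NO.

Candidates per position — 1:klospaan {ADJ,VERB}; 2:bel {ADV}; 3:droreesh {VERB,ADJ}; 4:motheep {ADJ}; 5:droreesh {VERB,ADJ}; 6:klospaan {ADJ,VERB}; 7:spour {VERB}.
One satisfying assignment: ADJ ADV VERB ADJ ADJ VERB VERB.
Checking: rule 1 holds; rule 2 holds.

YES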